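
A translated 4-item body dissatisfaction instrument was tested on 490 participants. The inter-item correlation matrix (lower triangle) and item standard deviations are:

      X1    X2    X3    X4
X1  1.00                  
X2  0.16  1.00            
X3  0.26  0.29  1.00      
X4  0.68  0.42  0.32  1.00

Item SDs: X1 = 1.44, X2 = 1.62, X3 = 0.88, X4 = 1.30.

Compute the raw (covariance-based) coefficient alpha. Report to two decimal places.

coefficient alpha = 0.67

Σσ²ᵢ = 1.44² + 1.62² + 0.88² + 1.30² = 7.1624
Covariances σ_ij = r_ij · s_i · s_j:
  σ(X1,X2) = 0.16 × 1.44 × 1.62 = 0.3732
  σ(X1,X3) = 0.26 × 1.44 × 0.88 = 0.3295
  σ(X1,X4) = 0.68 × 1.44 × 1.30 = 1.2730
  σ(X2,X3) = 0.29 × 1.62 × 0.88 = 0.4134
  σ(X2,X4) = 0.42 × 1.62 × 1.30 = 0.8845
  σ(X3,X4) = 0.32 × 0.88 × 1.30 = 0.3661
σ²_T = Σσ²ᵢ + 2·Σσ_ij = 7.1624 + 2 × 3.6397 = 14.4418
α = (4/3)·(1 − 7.1624/14.4418) = 0.67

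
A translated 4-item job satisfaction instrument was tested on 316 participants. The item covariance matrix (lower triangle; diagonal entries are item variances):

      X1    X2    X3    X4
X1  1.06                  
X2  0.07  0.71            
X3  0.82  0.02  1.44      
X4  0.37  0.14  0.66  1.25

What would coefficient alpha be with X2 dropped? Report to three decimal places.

α = 0.745

Remaining items: X1, X3, X4 (k = 3).
Σσ²ᵢ = 1.06 + 1.44 + 1.25 = 3.75
Var(T) = 3.75 + 2 × 1.85 = 7.45
α (item deleted) = (3/2)·(1 − 3.75/7.45) = 0.745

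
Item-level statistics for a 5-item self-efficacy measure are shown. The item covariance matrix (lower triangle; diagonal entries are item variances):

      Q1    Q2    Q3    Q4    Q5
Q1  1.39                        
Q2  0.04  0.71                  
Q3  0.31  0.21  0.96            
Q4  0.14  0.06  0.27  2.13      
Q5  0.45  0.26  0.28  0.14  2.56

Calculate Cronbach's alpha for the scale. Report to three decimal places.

ΣVar(i) = 1.39 + 0.71 + 0.96 + 2.13 + 2.56 = 7.75
Sum of the distinct covariances = 2.16
total variance = 7.75 + 2 × 2.16 = 12.07
α = (k/(k−1))·(1 − ΣVar(i)/total variance) = (5/4)·(1 − 7.75/12.07) = 0.447

Cronbach's alpha = 0.447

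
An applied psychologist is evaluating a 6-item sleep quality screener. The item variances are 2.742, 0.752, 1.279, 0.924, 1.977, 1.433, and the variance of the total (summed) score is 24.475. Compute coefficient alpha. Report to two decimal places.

α = 0.75

ΣVar(i) = 2.742 + 0.752 + 1.279 + 0.924 + 1.977 + 1.433 = 9.107
α = (k/(k−1))·(1 − ΣVar(i)/Var(T)) = (6/5)·(1 − 9.107/24.475) = 0.75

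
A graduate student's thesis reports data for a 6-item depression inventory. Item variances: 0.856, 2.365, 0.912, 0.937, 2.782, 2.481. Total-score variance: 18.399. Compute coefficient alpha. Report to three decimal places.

coefficient alpha = 0.526

sum of item variances = 0.856 + 2.365 + 0.912 + 0.937 + 2.782 + 2.481 = 10.333
α = (k/(k−1))·(1 − sum of item variances/total variance) = (6/5)·(1 − 10.333/18.399) = 0.526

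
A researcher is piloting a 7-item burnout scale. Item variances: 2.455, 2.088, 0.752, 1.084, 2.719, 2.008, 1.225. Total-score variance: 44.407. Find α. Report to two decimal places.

ΣVar(i) = 2.455 + 2.088 + 0.752 + 1.084 + 2.719 + 2.008 + 1.225 = 12.331
α = (k/(k−1))·(1 − ΣVar(i)/σ²_total) = (7/6)·(1 − 12.331/44.407) = 0.84

α = 0.84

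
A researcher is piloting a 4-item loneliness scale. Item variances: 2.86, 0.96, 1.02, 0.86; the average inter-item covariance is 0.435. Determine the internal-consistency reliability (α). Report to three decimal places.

sum of item variances = 2.86 + 0.96 + 1.02 + 0.86 = 5.70
Sum of the 6 distinct covariances = 6 × 0.435 = 2.610
Var(T) = sum of item variances + 2·Σcov = 5.70 + 2 × 2.610 = 10.920
α = (4/3)·(1 − 5.70/10.920) = 0.637

α = 0.637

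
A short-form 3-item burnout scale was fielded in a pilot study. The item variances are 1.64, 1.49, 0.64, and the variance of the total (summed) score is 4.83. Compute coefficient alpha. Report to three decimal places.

α = 0.329

Σσᵢ² = 1.64 + 1.49 + 0.64 = 3.77
α = (k/(k−1))·(1 − Σσᵢ²/σ²_T) = (3/2)·(1 − 3.77/4.83) = 0.329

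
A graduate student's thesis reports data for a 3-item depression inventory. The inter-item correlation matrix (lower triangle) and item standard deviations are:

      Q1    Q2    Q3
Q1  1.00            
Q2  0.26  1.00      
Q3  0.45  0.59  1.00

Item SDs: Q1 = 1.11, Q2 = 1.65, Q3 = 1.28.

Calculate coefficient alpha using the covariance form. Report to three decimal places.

α = 0.687

Σσ²ᵢ = 1.11² + 1.65² + 1.28² = 5.5930
Covariances σ_ij = r_ij · s_i · s_j:
  σ(Q1,Q2) = 0.26 × 1.11 × 1.65 = 0.4762
  σ(Q1,Q3) = 0.45 × 1.11 × 1.28 = 0.6394
  σ(Q2,Q3) = 0.59 × 1.65 × 1.28 = 1.2461
σ²_T = Σσ²ᵢ + 2·Σσ_ij = 5.5930 + 2 × 2.3617 = 10.3164
α = (3/2)·(1 − 5.5930/10.3164) = 0.687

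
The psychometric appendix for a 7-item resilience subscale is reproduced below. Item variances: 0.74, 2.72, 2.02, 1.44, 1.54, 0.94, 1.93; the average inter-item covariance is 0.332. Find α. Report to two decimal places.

sum of item variances = 0.74 + 2.72 + 2.02 + 1.44 + 1.54 + 0.94 + 1.93 = 11.33
Sum of the 21 distinct covariances = 21 × 0.332 = 6.972
σ²_T = sum of item variances + 2·Σcov = 11.33 + 2 × 6.972 = 25.274
α = (7/6)·(1 − 11.33/25.274) = 0.64

α = 0.64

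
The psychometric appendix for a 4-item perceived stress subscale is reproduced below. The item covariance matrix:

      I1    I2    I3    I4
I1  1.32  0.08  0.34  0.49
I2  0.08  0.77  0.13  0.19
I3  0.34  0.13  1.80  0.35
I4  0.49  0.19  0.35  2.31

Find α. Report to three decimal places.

α = 0.450

Σσ²ᵢ = 1.32 + 0.77 + 1.80 + 2.31 = 6.20
Σ_{i<j} σ_ij = 1.58
Var(T) = 6.20 + 2 × 1.58 = 9.36
α = (k/(k−1))·(1 − Σσ²ᵢ/Var(T)) = (4/3)·(1 − 6.20/9.36) = 0.450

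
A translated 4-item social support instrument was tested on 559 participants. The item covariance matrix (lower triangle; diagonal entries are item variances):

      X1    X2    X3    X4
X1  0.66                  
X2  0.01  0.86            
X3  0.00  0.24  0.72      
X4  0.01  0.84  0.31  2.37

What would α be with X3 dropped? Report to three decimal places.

α = 0.460

Remaining items: X1, X2, X4 (k = 3).
Σσ²ᵢ = 0.66 + 0.86 + 2.37 = 3.89
Var(T) = 3.89 + 2 × 0.86 = 5.61
α (item deleted) = (3/2)·(1 − 3.89/5.61) = 0.460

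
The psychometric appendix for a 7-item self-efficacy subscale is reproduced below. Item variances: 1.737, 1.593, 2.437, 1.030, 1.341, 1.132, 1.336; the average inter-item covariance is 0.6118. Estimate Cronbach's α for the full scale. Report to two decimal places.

Cronbach's α = 0.83

ΣVar(i) = 1.737 + 1.593 + 2.437 + 1.030 + 1.341 + 1.132 + 1.336 = 10.606
Sum of the 21 distinct covariances = 21 × 0.6118 = 12.8478
total variance = ΣVar(i) + 2·Σcov = 10.606 + 2 × 12.8478 = 36.3016
α = (7/6)·(1 − 10.606/36.3016) = 0.83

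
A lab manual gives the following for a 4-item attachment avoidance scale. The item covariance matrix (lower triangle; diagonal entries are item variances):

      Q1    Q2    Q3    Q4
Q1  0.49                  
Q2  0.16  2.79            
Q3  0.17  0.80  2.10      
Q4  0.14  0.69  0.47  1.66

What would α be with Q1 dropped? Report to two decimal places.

Remaining items: Q2, Q3, Q4 (k = 3).
Σσᵢ² = 2.79 + 2.10 + 1.66 = 6.55
Var(T) = 6.55 + 2 × 1.96 = 10.47
α (item deleted) = (3/2)·(1 − 6.55/10.47) = 0.56

α = 0.56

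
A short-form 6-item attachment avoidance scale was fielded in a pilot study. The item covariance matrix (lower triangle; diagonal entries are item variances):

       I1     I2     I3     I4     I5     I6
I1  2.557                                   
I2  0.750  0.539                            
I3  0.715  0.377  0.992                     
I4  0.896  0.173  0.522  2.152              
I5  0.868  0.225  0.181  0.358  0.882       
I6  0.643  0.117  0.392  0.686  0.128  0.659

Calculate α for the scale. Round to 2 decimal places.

sum of item variances = 2.557 + 0.539 + 0.992 + 2.152 + 0.882 + 0.659 = 7.781
Sum of the distinct covariances = 7.031
σ²_T = 7.781 + 2 × 7.031 = 21.843
α = (k/(k−1))·(1 − sum of item variances/σ²_T) = (6/5)·(1 − 7.781/21.843) = 0.77

α = 0.77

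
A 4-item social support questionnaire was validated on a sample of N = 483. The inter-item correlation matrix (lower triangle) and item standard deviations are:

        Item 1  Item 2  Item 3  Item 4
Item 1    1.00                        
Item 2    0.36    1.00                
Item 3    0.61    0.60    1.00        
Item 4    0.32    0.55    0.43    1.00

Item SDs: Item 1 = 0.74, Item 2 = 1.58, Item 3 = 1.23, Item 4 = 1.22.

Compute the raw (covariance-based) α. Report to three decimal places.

α = 0.770

Σσ²ᵢ = 0.74² + 1.58² + 1.23² + 1.22² = 6.0453
Covariances σ_ij = r_ij · s_i · s_j:
  σ(Item 1,Item 2) = 0.36 × 0.74 × 1.58 = 0.4209
  σ(Item 1,Item 3) = 0.61 × 0.74 × 1.23 = 0.5552
  σ(Item 1,Item 4) = 0.32 × 0.74 × 1.22 = 0.2889
  σ(Item 2,Item 3) = 0.60 × 1.58 × 1.23 = 1.1660
  σ(Item 2,Item 4) = 0.55 × 1.58 × 1.22 = 1.0602
  σ(Item 3,Item 4) = 0.43 × 1.23 × 1.22 = 0.6453
σ²_T = Σσ²ᵢ + 2·Σσ_ij = 6.0453 + 2 × 4.1365 = 14.3183
α = (4/3)·(1 − 6.0453/14.3183) = 0.770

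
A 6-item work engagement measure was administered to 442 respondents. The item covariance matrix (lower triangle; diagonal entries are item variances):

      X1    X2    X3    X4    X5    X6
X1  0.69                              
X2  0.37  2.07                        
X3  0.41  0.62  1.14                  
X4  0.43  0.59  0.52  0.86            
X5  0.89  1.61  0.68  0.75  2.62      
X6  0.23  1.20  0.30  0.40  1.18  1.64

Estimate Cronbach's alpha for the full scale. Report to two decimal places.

Cronbach's alpha = 0.83

Σσᵢ² = 0.69 + 2.07 + 1.14 + 0.86 + 2.62 + 1.64 = 9.02
Sum of the distinct covariances = 10.18
σ²_T = 9.02 + 2 × 10.18 = 29.38
α = (k/(k−1))·(1 − Σσᵢ²/σ²_T) = (6/5)·(1 − 9.02/29.38) = 0.83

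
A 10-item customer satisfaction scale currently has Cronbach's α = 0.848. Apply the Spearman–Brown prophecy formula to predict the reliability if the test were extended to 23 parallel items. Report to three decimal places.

predicted reliability = 0.928

Length factor m = 23/10 = 2.3000
α' = m·α / (1 + (m−1)·α)
   = 23/10 × 0.848 / (1 + (23/10 − 1) × 0.848)
   = 1.9504 / 2.1024 = 0.928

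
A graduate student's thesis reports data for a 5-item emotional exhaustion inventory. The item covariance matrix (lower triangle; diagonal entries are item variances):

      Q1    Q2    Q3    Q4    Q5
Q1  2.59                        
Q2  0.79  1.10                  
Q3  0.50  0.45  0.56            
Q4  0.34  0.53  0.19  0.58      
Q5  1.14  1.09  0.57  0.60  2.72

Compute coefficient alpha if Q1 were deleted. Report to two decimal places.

coefficient alpha = 0.77

Remaining items: Q2, Q3, Q4, Q5 (k = 4).
ΣVar(i) = 1.10 + 0.56 + 0.58 + 2.72 = 4.96
total variance = 4.96 + 2 × 3.43 = 11.82
α (item deleted) = (4/3)·(1 − 4.96/11.82) = 0.77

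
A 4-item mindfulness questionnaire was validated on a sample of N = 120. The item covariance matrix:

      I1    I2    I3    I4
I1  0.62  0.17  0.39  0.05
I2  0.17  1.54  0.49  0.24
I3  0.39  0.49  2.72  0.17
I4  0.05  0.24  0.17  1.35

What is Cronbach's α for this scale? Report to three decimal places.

Σσᵢ² = 0.62 + 1.54 + 2.72 + 1.35 = 6.23
Σ_{i<j} σ_ij = 1.51
σ²_total = 6.23 + 2 × 1.51 = 9.25
α = (k/(k−1))·(1 − Σσᵢ²/σ²_total) = (4/3)·(1 − 6.23/9.25) = 0.435

α = 0.435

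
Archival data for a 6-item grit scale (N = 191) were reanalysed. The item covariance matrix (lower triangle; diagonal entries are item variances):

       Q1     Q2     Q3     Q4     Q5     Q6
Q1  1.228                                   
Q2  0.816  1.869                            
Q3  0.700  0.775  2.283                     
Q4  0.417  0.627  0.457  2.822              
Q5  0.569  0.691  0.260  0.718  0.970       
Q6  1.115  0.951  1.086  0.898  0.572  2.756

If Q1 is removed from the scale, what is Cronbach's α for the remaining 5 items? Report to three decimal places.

α = 0.710

Remaining items: Q2, Q3, Q4, Q5, Q6 (k = 5).
sum of item variances = 1.869 + 2.283 + 2.822 + 0.970 + 2.756 = 10.700
total variance = 10.700 + 2 × 7.035 = 24.770
α (item deleted) = (5/4)·(1 − 10.700/24.770) = 0.710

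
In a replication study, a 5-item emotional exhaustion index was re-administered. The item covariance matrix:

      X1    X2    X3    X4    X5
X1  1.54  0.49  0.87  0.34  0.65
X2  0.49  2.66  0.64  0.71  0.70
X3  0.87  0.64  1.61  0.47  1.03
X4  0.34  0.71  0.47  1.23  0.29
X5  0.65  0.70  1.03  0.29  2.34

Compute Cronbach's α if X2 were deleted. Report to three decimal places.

α = 0.694

Remaining items: X1, X3, X4, X5 (k = 4).
ΣVar(i) = 1.54 + 1.61 + 1.23 + 2.34 = 6.72
σ²_total = 6.72 + 2 × 3.65 = 14.02
α (item deleted) = (4/3)·(1 − 6.72/14.02) = 0.694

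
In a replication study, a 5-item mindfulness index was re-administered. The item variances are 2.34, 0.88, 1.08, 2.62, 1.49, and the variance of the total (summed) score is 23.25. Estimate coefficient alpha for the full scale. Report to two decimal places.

α = 0.80

sum of item variances = 2.34 + 0.88 + 1.08 + 2.62 + 1.49 = 8.41
α = (k/(k−1))·(1 − sum of item variances/σ²_total) = (5/4)·(1 − 8.41/23.25) = 0.80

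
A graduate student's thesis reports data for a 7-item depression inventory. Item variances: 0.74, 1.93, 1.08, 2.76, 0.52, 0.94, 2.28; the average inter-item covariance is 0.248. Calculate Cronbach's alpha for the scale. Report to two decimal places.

Cronbach's alpha = 0.59

Σσ²ᵢ = 0.74 + 1.93 + 1.08 + 2.76 + 0.52 + 0.94 + 2.28 = 10.25
Sum of the 21 distinct covariances = 21 × 0.248 = 5.208
σ²_total = Σσ²ᵢ + 2·Σcov = 10.25 + 2 × 5.208 = 20.666
α = (7/6)·(1 − 10.25/20.666) = 0.59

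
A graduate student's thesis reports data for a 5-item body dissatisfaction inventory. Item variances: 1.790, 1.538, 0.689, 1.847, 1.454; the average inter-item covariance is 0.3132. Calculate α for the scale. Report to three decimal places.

α = 0.576

ΣVar(i) = 1.790 + 1.538 + 0.689 + 1.847 + 1.454 = 7.318
Sum of the 10 distinct covariances = 10 × 0.3132 = 3.1320
σ²_total = ΣVar(i) + 2·Σcov = 7.318 + 2 × 3.1320 = 13.5820
α = (5/4)·(1 − 7.318/13.5820) = 0.576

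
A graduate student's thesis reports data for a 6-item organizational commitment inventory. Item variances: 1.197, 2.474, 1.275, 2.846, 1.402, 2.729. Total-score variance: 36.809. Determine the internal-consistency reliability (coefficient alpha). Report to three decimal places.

α = 0.811

Σσᵢ² = 1.197 + 2.474 + 1.275 + 2.846 + 1.402 + 2.729 = 11.923
α = (k/(k−1))·(1 − Σσᵢ²/total variance) = (6/5)·(1 − 11.923/36.809) = 0.811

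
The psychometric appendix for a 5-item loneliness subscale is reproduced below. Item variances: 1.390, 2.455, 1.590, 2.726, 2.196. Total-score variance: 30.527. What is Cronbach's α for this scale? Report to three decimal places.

Cronbach's α = 0.826

sum of item variances = 1.390 + 2.455 + 1.590 + 2.726 + 2.196 = 10.357
α = (k/(k−1))·(1 − sum of item variances/σ²_total) = (5/4)·(1 − 10.357/30.527) = 0.826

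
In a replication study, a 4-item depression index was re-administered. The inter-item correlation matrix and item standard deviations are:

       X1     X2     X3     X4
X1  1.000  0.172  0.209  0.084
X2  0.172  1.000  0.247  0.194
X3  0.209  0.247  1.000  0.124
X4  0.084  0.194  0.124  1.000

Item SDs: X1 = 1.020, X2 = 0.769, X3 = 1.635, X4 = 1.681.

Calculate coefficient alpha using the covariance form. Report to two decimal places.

α = 0.40

Σσ²ᵢ = 1.020² + 0.769² + 1.635² + 1.681² = 7.1307
Covariances σ_ij = r_ij · s_i · s_j:
  σ(X1,X2) = 0.172 × 1.020 × 0.769 = 0.1349
  σ(X1,X3) = 0.209 × 1.020 × 1.635 = 0.3485
  σ(X1,X4) = 0.084 × 1.020 × 1.681 = 0.1440
  σ(X2,X3) = 0.247 × 0.769 × 1.635 = 0.3106
  σ(X2,X4) = 0.194 × 0.769 × 1.681 = 0.2508
  σ(X3,X4) = 0.124 × 1.635 × 1.681 = 0.3408
σ²_T = Σσ²ᵢ + 2·Σσ_ij = 7.1307 + 2 × 1.5296 = 10.1899
α = (4/3)·(1 − 7.1307/10.1899) = 0.40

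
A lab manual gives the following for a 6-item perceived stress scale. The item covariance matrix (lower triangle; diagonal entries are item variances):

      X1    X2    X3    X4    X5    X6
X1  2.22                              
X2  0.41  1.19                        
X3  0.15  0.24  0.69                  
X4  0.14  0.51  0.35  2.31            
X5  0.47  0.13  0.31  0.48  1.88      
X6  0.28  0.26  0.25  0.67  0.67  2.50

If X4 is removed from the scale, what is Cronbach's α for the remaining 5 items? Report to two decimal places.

Remaining items: X1, X2, X3, X5, X6 (k = 5).
Σσ²ᵢ = 2.22 + 1.19 + 0.69 + 1.88 + 2.50 = 8.48
σ²_total = 8.48 + 2 × 3.17 = 14.82
α (item deleted) = (5/4)·(1 − 8.48/14.82) = 0.53

Cronbach's α = 0.53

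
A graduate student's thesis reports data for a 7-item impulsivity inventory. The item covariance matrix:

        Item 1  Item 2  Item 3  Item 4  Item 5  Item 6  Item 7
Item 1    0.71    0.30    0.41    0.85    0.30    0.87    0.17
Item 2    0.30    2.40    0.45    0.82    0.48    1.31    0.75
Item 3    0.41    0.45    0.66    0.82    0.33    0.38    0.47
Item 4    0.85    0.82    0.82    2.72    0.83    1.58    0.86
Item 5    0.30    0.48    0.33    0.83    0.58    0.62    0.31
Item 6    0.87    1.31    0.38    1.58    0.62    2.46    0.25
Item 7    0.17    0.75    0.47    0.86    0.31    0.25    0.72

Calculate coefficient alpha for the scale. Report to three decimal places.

α = 0.840

Σσ²ᵢ = 0.71 + 2.40 + 0.66 + 2.72 + 0.58 + 2.46 + 0.72 = 10.25
Σ_{i<j} σ_ij = 13.16
σ²_T = 10.25 + 2 × 13.16 = 36.57
α = (k/(k−1))·(1 − Σσ²ᵢ/σ²_T) = (7/6)·(1 − 10.25/36.57) = 0.840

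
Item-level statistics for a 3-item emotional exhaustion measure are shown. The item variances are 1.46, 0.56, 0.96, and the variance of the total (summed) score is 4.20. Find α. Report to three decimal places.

ΣVar(i) = 1.46 + 0.56 + 0.96 = 2.98
α = (k/(k−1))·(1 − ΣVar(i)/total variance) = (3/2)·(1 − 2.98/4.20) = 0.436

α = 0.436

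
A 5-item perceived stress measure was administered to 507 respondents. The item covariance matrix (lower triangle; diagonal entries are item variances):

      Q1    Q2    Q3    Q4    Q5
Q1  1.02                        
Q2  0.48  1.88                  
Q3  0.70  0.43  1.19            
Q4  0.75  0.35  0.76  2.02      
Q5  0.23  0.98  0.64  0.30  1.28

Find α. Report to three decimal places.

ΣVar(i) = 1.02 + 1.88 + 1.19 + 2.02 + 1.28 = 7.39
Sum of off-diagonal covariances = 5.62
σ²_total = 7.39 + 2 × 5.62 = 18.63
α = (k/(k−1))·(1 − ΣVar(i)/σ²_total) = (5/4)·(1 − 7.39/18.63) = 0.754

α = 0.754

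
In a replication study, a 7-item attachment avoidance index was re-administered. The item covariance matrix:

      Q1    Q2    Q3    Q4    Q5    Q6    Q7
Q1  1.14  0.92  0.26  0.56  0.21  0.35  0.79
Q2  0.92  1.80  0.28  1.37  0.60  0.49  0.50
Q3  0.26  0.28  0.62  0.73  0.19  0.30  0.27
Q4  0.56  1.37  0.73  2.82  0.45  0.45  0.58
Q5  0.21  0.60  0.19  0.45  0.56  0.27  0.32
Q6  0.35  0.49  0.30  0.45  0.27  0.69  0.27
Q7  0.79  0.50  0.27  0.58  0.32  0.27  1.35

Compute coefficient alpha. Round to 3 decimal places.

coefficient alpha = 0.809

ΣVar(i) = 1.14 + 1.80 + 0.62 + 2.82 + 0.56 + 0.69 + 1.35 = 8.98
Sum of off-diagonal covariances = 10.16
total variance = 8.98 + 2 × 10.16 = 29.30
α = (k/(k−1))·(1 − ΣVar(i)/total variance) = (7/6)·(1 − 8.98/29.30) = 0.809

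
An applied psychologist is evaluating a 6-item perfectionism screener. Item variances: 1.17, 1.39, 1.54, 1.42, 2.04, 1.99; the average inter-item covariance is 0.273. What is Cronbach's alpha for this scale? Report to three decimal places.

Σσ²ᵢ = 1.17 + 1.39 + 1.54 + 1.42 + 2.04 + 1.99 = 9.55
Sum of the 15 distinct covariances = 15 × 0.273 = 4.095
σ²_T = Σσ²ᵢ + 2·Σcov = 9.55 + 2 × 4.095 = 17.740
α = (6/5)·(1 − 9.55/17.740) = 0.554

α = 0.554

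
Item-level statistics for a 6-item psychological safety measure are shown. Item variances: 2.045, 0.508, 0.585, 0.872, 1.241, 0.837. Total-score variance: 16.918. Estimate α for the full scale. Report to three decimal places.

Σσ²ᵢ = 2.045 + 0.508 + 0.585 + 0.872 + 1.241 + 0.837 = 6.088
α = (k/(k−1))·(1 − Σσ²ᵢ/total variance) = (6/5)·(1 − 6.088/16.918) = 0.768

α = 0.768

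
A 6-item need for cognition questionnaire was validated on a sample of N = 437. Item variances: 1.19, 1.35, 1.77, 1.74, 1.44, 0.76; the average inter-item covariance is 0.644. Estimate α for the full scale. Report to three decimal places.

α = 0.841

sum of item variances = 1.19 + 1.35 + 1.77 + 1.74 + 1.44 + 0.76 = 8.25
Sum of the 15 distinct covariances = 15 × 0.644 = 9.660
σ²_T = sum of item variances + 2·Σcov = 8.25 + 2 × 9.660 = 27.570
α = (6/5)·(1 − 8.25/27.570) = 0.841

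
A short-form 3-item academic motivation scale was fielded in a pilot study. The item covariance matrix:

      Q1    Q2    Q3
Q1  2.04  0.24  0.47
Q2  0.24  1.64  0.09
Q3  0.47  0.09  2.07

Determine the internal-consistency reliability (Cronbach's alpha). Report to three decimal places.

Σσ²ᵢ = 2.04 + 1.64 + 2.07 = 5.75
Σ_{i<j} σ_ij = 0.80
σ²_T = 5.75 + 2 × 0.80 = 7.35
α = (k/(k−1))·(1 − Σσ²ᵢ/σ²_T) = (3/2)·(1 − 5.75/7.35) = 0.327

α = 0.327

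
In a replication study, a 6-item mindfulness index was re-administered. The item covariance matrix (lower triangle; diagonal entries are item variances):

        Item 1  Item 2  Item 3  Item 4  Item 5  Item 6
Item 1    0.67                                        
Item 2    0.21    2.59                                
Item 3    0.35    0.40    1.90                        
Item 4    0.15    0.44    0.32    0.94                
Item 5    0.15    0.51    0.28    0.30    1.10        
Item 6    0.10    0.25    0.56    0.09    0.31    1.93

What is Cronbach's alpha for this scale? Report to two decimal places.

Cronbach's alpha = 0.59

Σσᵢ² = 0.67 + 2.59 + 1.90 + 0.94 + 1.10 + 1.93 = 9.13
Sum of off-diagonal covariances = 4.42
σ²_T = 9.13 + 2 × 4.42 = 17.97
α = (k/(k−1))·(1 − Σσᵢ²/σ²_T) = (6/5)·(1 − 9.13/17.97) = 0.59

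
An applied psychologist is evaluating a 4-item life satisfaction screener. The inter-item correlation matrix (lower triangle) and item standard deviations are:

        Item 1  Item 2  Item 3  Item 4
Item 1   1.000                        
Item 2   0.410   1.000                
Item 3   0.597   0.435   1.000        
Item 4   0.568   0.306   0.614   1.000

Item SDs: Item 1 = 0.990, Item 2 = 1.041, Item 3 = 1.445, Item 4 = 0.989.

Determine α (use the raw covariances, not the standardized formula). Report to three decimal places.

α = 0.786

Σσ²ᵢ = 0.990² + 1.041² + 1.445² + 0.989² = 5.1299
Covariances σ_ij = r_ij · s_i · s_j:
  σ(Item 1,Item 2) = 0.410 × 0.990 × 1.041 = 0.4225
  σ(Item 1,Item 3) = 0.597 × 0.990 × 1.445 = 0.8540
  σ(Item 1,Item 4) = 0.568 × 0.990 × 0.989 = 0.5561
  σ(Item 2,Item 3) = 0.435 × 1.041 × 1.445 = 0.6543
  σ(Item 2,Item 4) = 0.306 × 1.041 × 0.989 = 0.3150
  σ(Item 3,Item 4) = 0.614 × 1.445 × 0.989 = 0.8775
σ²_T = Σσ²ᵢ + 2·Σσ_ij = 5.1299 + 2 × 3.6794 = 12.4887
α = (4/3)·(1 − 5.1299/12.4887) = 0.786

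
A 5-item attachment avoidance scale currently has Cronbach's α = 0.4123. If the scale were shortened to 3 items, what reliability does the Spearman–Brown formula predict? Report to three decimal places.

Length factor m = 3/5 = 0.6000
α' = m·α / (1 − (1−m)·α)
   = 3/5 × 0.4123 / (1 − (1 − 3/5) × 0.4123)
   = 0.2474 / 0.8351 = 0.296

predicted reliability = 0.296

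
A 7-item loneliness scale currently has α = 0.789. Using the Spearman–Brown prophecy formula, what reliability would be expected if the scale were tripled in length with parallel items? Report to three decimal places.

predicted reliability = 0.918

Length factor m = 3
α' = m·α / (1 + (m−1)·α)
   = 3 × 0.789 / (1 + (3 − 1) × 0.789)
   = 2.3670 / 2.5780 = 0.918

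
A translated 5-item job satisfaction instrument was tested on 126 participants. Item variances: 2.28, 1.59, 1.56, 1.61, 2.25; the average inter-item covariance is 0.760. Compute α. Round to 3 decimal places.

Σσ²ᵢ = 2.28 + 1.59 + 1.56 + 1.61 + 2.25 = 9.29
Sum of the 10 distinct covariances = 10 × 0.760 = 7.600
σ²_T = Σσ²ᵢ + 2·Σcov = 9.29 + 2 × 7.600 = 24.490
α = (5/4)·(1 − 9.29/24.490) = 0.776

α = 0.776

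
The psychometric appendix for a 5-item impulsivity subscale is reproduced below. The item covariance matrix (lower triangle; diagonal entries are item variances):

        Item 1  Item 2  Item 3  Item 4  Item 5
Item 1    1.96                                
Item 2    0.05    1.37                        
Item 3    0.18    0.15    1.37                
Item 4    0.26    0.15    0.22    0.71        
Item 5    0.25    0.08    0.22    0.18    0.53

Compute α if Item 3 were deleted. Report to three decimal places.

α = 0.397

Remaining items: Item 1, Item 2, Item 4, Item 5 (k = 4).
Σσᵢ² = 1.96 + 1.37 + 0.71 + 0.53 = 4.57
Var(T) = 4.57 + 2 × 0.97 = 6.51
α (item deleted) = (4/3)·(1 − 4.57/6.51) = 0.397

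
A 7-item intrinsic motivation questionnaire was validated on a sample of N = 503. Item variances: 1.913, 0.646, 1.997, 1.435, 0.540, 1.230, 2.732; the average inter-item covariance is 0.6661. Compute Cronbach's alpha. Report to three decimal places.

sum of item variances = 1.913 + 0.646 + 1.997 + 1.435 + 0.540 + 1.230 + 2.732 = 10.493
Sum of the 21 distinct covariances = 21 × 0.6661 = 13.9881
Var(T) = sum of item variances + 2·Σcov = 10.493 + 2 × 13.9881 = 38.4692
α = (7/6)·(1 − 10.493/38.4692) = 0.848

α = 0.848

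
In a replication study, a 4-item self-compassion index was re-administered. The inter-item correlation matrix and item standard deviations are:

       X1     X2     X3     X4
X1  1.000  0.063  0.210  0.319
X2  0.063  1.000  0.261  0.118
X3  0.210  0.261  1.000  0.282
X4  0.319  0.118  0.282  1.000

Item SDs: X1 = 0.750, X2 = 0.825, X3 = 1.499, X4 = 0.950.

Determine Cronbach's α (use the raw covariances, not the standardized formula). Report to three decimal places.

Σσ²ᵢ = 0.750² + 0.825² + 1.499² + 0.950² = 4.3926
Covariances σ_ij = r_ij · s_i · s_j:
  σ(X1,X2) = 0.063 × 0.750 × 0.825 = 0.0390
  σ(X1,X3) = 0.210 × 0.750 × 1.499 = 0.2361
  σ(X1,X4) = 0.319 × 0.750 × 0.950 = 0.2273
  σ(X2,X3) = 0.261 × 0.825 × 1.499 = 0.3228
  σ(X2,X4) = 0.118 × 0.825 × 0.950 = 0.0925
  σ(X3,X4) = 0.282 × 1.499 × 0.950 = 0.4016
σ²_T = Σσ²ᵢ + 2·Σσ_ij = 4.3926 + 2 × 1.3193 = 7.0312
α = (4/3)·(1 − 4.3926/7.0312) = 0.500

Cronbach's α = 0.500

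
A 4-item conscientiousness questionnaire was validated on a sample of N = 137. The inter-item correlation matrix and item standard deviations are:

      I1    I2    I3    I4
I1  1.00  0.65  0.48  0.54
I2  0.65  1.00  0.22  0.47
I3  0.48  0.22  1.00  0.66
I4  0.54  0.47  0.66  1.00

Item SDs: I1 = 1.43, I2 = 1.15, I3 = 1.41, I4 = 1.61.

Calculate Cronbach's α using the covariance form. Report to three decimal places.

Σσ²ᵢ = 1.43² + 1.15² + 1.41² + 1.61² = 7.9476
Covariances σ_ij = r_ij · s_i · s_j:
  σ(I1,I2) = 0.65 × 1.43 × 1.15 = 1.0689
  σ(I1,I3) = 0.48 × 1.43 × 1.41 = 0.9678
  σ(I1,I4) = 0.54 × 1.43 × 1.61 = 1.2432
  σ(I2,I3) = 0.22 × 1.15 × 1.41 = 0.3567
  σ(I2,I4) = 0.47 × 1.15 × 1.61 = 0.8702
  σ(I3,I4) = 0.66 × 1.41 × 1.61 = 1.4983
σ²_T = Σσ²ᵢ + 2·Σσ_ij = 7.9476 + 2 × 6.0051 = 19.9578
α = (4/3)·(1 − 7.9476/19.9578) = 0.802

Cronbach's α = 0.802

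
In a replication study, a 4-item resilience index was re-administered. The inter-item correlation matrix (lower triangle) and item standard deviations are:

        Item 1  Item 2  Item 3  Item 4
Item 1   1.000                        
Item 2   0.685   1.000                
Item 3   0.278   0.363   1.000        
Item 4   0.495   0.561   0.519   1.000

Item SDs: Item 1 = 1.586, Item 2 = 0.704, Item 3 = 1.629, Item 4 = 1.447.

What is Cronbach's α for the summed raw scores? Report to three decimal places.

Σσ²ᵢ = 1.586² + 0.704² + 1.629² + 1.447² = 7.7585
Covariances σ_ij = r_ij · s_i · s_j:
  σ(Item 1,Item 2) = 0.685 × 1.586 × 0.704 = 0.7648
  σ(Item 1,Item 3) = 0.278 × 1.586 × 1.629 = 0.7182
  σ(Item 1,Item 4) = 0.495 × 1.586 × 1.447 = 1.1360
  σ(Item 2,Item 3) = 0.363 × 0.704 × 1.629 = 0.4163
  σ(Item 2,Item 4) = 0.561 × 0.704 × 1.447 = 0.5715
  σ(Item 3,Item 4) = 0.519 × 1.629 × 1.447 = 1.2234
σ²_T = Σσ²ᵢ + 2·Σσ_ij = 7.7585 + 2 × 4.8302 = 17.4189
α = (4/3)·(1 − 7.7585/17.4189) = 0.739

Cronbach's α = 0.739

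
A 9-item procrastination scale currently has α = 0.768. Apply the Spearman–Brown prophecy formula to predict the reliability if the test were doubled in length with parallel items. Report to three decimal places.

predicted reliability = 0.869

Length factor m = 2
α' = m·α / (1 + (m−1)·α)
   = 2 × 0.768 / (1 + (2 − 1) × 0.768)
   = 1.5360 / 1.7680 = 0.869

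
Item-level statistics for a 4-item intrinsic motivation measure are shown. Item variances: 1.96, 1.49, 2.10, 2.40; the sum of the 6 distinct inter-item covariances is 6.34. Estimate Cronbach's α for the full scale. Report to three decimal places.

Cronbach's α = 0.820

Σσᵢ² = 1.96 + 1.49 + 2.10 + 2.40 = 7.95
Sum of distinct covariances = 6.34
σ²_T = Σσᵢ² + 2·Σcov = 7.95 + 2 × 6.34 = 20.63
α = (4/3)·(1 − 7.95/20.63) = 0.820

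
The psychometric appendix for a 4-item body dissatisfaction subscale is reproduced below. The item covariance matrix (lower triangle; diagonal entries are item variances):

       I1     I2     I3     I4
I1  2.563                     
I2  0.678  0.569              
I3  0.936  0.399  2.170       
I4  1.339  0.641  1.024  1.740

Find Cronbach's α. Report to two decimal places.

Σσᵢ² = 2.563 + 0.569 + 2.170 + 1.740 = 7.042
Σ_{i<j} σ_ij = 5.017
σ²_total = 7.042 + 2 × 5.017 = 17.076
α = (k/(k−1))·(1 − Σσᵢ²/σ²_total) = (4/3)·(1 − 7.042/17.076) = 0.78

Cronbach's α = 0.78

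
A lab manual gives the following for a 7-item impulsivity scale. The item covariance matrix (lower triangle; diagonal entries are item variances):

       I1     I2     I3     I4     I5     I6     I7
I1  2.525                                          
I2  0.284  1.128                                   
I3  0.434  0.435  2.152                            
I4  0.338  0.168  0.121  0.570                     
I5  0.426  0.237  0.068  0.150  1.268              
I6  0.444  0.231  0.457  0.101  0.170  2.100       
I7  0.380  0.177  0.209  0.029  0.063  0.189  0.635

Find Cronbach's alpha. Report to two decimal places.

α = 0.58

ΣVar(i) = 2.525 + 1.128 + 2.152 + 0.570 + 1.268 + 2.100 + 0.635 = 10.378
Sum of the distinct covariances = 5.111
Var(T) = 10.378 + 2 × 5.111 = 20.600
α = (k/(k−1))·(1 − ΣVar(i)/Var(T)) = (7/6)·(1 − 10.378/20.600) = 0.58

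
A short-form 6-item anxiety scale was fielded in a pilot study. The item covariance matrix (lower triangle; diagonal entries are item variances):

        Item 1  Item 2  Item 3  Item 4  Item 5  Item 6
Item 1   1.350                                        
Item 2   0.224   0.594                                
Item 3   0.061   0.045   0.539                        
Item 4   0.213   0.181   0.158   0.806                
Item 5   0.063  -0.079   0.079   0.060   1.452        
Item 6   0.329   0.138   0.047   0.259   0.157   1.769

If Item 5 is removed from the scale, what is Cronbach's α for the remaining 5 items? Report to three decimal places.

Remaining items: Item 1, Item 2, Item 3, Item 4, Item 6 (k = 5).
Σσᵢ² = 1.350 + 0.594 + 0.539 + 0.806 + 1.769 = 5.058
σ²_total = 5.058 + 2 × 1.655 = 8.368
α (item deleted) = (5/4)·(1 − 5.058/8.368) = 0.494

Cronbach's α = 0.494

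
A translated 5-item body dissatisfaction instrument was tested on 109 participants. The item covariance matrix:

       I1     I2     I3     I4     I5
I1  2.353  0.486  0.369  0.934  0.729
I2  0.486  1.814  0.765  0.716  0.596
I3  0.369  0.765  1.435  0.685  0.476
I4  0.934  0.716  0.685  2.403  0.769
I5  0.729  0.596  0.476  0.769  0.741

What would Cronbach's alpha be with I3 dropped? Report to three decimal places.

Remaining items: I1, I2, I4, I5 (k = 4).
Σσ²ᵢ = 2.353 + 1.814 + 2.403 + 0.741 = 7.311
σ²_T = 7.311 + 2 × 4.230 = 15.771
α (item deleted) = (4/3)·(1 − 7.311/15.771) = 0.715

α = 0.715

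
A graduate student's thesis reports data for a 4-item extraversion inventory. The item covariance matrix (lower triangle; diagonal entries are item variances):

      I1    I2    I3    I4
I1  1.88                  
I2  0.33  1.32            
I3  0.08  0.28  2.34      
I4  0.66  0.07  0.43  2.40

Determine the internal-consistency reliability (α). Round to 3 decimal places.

ΣVar(i) = 1.88 + 1.32 + 2.34 + 2.40 = 7.94
Sum of off-diagonal covariances = 1.85
total variance = 7.94 + 2 × 1.85 = 11.64
α = (k/(k−1))·(1 − ΣVar(i)/total variance) = (4/3)·(1 − 7.94/11.64) = 0.424

α = 0.424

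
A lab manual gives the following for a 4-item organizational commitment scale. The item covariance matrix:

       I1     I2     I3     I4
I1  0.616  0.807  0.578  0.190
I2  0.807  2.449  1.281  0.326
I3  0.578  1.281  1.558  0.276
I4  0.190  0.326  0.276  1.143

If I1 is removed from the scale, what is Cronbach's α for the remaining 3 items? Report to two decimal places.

Cronbach's α = 0.63

Remaining items: I2, I3, I4 (k = 3).
Σσᵢ² = 2.449 + 1.558 + 1.143 = 5.150
Var(T) = 5.150 + 2 × 1.883 = 8.916
α (item deleted) = (3/2)·(1 − 5.150/8.916) = 0.63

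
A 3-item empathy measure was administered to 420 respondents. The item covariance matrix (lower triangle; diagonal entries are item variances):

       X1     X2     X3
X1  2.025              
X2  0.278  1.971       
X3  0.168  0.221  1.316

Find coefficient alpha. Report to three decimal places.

α = 0.301

Σσ²ᵢ = 2.025 + 1.971 + 1.316 = 5.312
Sum of the distinct covariances = 0.667
total variance = 5.312 + 2 × 0.667 = 6.646
α = (k/(k−1))·(1 − Σσ²ᵢ/total variance) = (3/2)·(1 − 5.312/6.646) = 0.301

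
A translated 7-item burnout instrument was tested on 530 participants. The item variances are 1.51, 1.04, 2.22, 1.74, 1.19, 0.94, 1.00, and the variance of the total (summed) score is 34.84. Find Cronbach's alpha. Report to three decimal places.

α = 0.844

Σσ²ᵢ = 1.51 + 1.04 + 2.22 + 1.74 + 1.19 + 0.94 + 1.00 = 9.64
α = (k/(k−1))·(1 − Σσ²ᵢ/σ²_total) = (7/6)·(1 − 9.64/34.84) = 0.844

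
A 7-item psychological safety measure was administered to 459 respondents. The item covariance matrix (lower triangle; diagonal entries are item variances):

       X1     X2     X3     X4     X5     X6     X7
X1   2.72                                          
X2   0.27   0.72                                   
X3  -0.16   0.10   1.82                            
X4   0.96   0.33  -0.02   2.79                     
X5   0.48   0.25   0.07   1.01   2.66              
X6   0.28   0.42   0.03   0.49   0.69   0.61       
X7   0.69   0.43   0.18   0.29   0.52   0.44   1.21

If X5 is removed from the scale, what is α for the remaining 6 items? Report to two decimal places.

Remaining items: X1, X2, X3, X4, X6, X7 (k = 6).
Σσ²ᵢ = 2.72 + 0.72 + 1.82 + 2.79 + 0.61 + 1.21 = 9.87
σ²_T = 9.87 + 2 × 4.73 = 19.33
α (item deleted) = (6/5)·(1 − 9.87/19.33) = 0.59

α = 0.59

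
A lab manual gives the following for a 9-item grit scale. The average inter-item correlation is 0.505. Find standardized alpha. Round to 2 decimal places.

Standardized α = k·r̄ / (1 + (k−1)·r̄) = 9 × 0.505 / (1 + 8 × 0.505)
  = 4.5450 / 5.0400 = 0.90

α = 0.90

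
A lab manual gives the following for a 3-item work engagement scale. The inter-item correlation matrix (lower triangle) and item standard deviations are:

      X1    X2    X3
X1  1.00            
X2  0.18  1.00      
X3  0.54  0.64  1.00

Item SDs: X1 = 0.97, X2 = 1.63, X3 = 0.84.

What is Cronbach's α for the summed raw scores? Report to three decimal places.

Σσ²ᵢ = 0.97² + 1.63² + 0.84² = 4.3034
Covariances σ_ij = r_ij · s_i · s_j:
  σ(X1,X2) = 0.18 × 0.97 × 1.63 = 0.2846
  σ(X1,X3) = 0.54 × 0.97 × 0.84 = 0.4400
  σ(X2,X3) = 0.64 × 1.63 × 0.84 = 0.8763
σ²_T = Σσ²ᵢ + 2·Σσ_ij = 4.3034 + 2 × 1.6009 = 7.5052
α = (3/2)·(1 − 4.3034/7.5052) = 0.640

Cronbach's α = 0.640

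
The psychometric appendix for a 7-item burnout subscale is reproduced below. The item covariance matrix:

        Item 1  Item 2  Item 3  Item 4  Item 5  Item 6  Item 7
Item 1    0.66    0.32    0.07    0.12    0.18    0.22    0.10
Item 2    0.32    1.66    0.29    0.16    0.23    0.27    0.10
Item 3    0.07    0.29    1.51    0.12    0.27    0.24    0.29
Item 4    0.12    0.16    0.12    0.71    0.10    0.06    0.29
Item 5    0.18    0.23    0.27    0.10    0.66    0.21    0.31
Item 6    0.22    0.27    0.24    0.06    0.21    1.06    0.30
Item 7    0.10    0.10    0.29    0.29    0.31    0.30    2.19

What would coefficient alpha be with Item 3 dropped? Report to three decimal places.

α = 0.553

Remaining items: Item 1, Item 2, Item 4, Item 5, Item 6, Item 7 (k = 6).
sum of item variances = 0.66 + 1.66 + 0.71 + 0.66 + 1.06 + 2.19 = 6.94
total variance = 6.94 + 2 × 2.97 = 12.88
α (item deleted) = (6/5)·(1 − 6.94/12.88) = 0.553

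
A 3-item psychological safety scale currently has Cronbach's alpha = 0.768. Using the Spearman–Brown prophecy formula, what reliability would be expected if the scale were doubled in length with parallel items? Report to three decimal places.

Length factor m = 2
α' = m·α / (1 + (m−1)·α)
   = 2 × 0.768 / (1 + (2 − 1) × 0.768)
   = 1.5360 / 1.7680 = 0.869

predicted reliability = 0.869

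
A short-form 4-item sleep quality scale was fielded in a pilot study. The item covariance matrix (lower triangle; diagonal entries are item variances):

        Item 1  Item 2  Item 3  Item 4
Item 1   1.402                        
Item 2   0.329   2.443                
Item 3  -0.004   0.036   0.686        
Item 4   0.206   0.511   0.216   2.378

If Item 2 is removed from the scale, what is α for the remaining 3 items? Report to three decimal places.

Remaining items: Item 1, Item 3, Item 4 (k = 3).
sum of item variances = 1.402 + 0.686 + 2.378 = 4.466
σ²_total = 4.466 + 2 × 0.418 = 5.302
α (item deleted) = (3/2)·(1 − 4.466/5.302) = 0.237

α = 0.237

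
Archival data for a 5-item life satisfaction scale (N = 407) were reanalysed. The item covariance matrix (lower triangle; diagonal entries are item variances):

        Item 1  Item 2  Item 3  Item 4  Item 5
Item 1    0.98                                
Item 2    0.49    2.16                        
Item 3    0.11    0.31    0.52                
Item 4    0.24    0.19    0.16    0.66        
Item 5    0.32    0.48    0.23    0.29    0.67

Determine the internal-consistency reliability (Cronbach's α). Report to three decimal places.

Cronbach's α = 0.663

Σσᵢ² = 0.98 + 2.16 + 0.52 + 0.66 + 0.67 = 4.99
Sum of the distinct covariances = 2.82
total variance = 4.99 + 2 × 2.82 = 10.63
α = (k/(k−1))·(1 − Σσᵢ²/total variance) = (5/4)·(1 − 4.99/10.63) = 0.663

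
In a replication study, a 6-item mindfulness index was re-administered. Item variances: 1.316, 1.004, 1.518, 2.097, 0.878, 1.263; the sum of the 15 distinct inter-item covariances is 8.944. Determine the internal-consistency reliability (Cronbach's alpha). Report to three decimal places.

ΣVar(i) = 1.316 + 1.004 + 1.518 + 2.097 + 0.878 + 1.263 = 8.076
Sum of distinct covariances = 8.944
Var(T) = ΣVar(i) + 2·Σcov = 8.076 + 2 × 8.944 = 25.964
α = (6/5)·(1 − 8.076/25.964) = 0.827

α = 0.827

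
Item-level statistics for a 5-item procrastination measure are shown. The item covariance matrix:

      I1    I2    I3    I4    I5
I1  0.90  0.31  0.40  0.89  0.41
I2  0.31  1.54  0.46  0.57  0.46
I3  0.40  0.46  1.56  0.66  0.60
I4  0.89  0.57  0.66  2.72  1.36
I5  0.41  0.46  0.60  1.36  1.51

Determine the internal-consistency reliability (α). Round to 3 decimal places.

ΣVar(i) = 0.90 + 1.54 + 1.56 + 2.72 + 1.51 = 8.23
Sum of the distinct covariances = 6.12
σ²_T = 8.23 + 2 × 6.12 = 20.47
α = (k/(k−1))·(1 − ΣVar(i)/σ²_T) = (5/4)·(1 − 8.23/20.47) = 0.747

α = 0.747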